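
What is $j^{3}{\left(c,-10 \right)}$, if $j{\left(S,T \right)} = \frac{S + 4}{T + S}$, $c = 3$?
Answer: $-1$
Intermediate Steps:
$j{\left(S,T \right)} = \frac{4 + S}{S + T}$
$j^{3}{\left(c,-10 \right)} = \left(\frac{4 + 3}{3 - 10}\right)^{3} = \left(\frac{1}{-7} \cdot 7\right)^{3} = \left(\left(- \frac{1}{7}\right) 7\right)^{3} = \left(-1\right)^{3} = -1$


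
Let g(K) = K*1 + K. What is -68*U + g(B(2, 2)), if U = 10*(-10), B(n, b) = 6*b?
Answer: 6824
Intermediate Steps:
g(K) = 2*K (g(K) = K + K = 2*K)
U = -100
-68*U + g(B(2, 2)) = -68*(-100) + 2*(6*2) = 6800 + 2*12 = 6800 + 24 = 6824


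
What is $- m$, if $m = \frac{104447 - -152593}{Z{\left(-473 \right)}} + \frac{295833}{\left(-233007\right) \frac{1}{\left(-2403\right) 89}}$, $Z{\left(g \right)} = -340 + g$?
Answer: $- \frac{5708637417807}{21048299} \approx -2.7122 \cdot 10^{5}$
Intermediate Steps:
$m = \frac{5708637417807}{21048299}$ ($m = \frac{104447 - -152593}{-340 - 473} + \frac{295833}{\left(-233007\right) \frac{1}{\left(-2403\right) 89}} = \frac{104447 + 152593}{-813} + \frac{295833}{\left(-233007\right) \frac{1}{-213867}} = 257040 \left(- \frac{1}{813}\right) + \frac{295833}{\left(-233007\right) \left(- \frac{1}{213867}\right)} = - \frac{85680}{271} + \frac{295833}{\frac{77669}{71289}} = - \frac{85680}{271} + 295833 \cdot \frac{71289}{77669} = - \frac{85680}{271} + \frac{21089638737}{77669} = \frac{5708637417807}{21048299} \approx 2.7122 \cdot 10^{5}$)
$- m = \left(-1\right) \frac{5708637417807}{21048299} = - \frac{5708637417807}{21048299}$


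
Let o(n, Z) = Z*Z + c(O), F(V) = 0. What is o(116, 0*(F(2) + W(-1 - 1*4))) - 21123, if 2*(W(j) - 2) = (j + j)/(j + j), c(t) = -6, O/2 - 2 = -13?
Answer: -21129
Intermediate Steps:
O = -22 (O = 4 + 2*(-13) = 4 - 26 = -22)
W(j) = 5/2 (W(j) = 2 + ((j + j)/(j + j))/2 = 2 + ((2*j)/((2*j)))/2 = 2 + ((2*j)*(1/(2*j)))/2 = 2 + (½)*1 = 2 + ½ = 5/2)
o(n, Z) = -6 + Z² (o(n, Z) = Z*Z - 6 = Z² - 6 = -6 + Z²)
o(116, 0*(F(2) + W(-1 - 1*4))) - 21123 = (-6 + (0*(0 + 5/2))²) - 21123 = (-6 + (0*(5/2))²) - 21123 = (-6 + 0²) - 21123 = (-6 + 0) - 21123 = -6 - 21123 = -21129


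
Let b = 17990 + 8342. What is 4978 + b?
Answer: 31310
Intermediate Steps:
b = 26332
4978 + b = 4978 + 26332 = 31310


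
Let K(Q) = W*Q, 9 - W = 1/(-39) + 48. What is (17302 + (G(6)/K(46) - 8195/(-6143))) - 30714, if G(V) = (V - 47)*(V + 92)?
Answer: -2879583655967/214759280 ≈ -13408.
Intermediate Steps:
W = -1520/39 (W = 9 - (1/(-39) + 48) = 9 - (-1/39 + 48) = 9 - 1*1871/39 = 9 - 1871/39 = -1520/39 ≈ -38.974)
K(Q) = -1520*Q/39
G(V) = (-47 + V)*(92 + V)
(17302 + (G(6)/K(46) - 8195/(-6143))) - 30714 = (17302 + ((-4324 + 6² + 45*6)/((-1520/39*46)) - 8195/(-6143))) - 30714 = (17302 + ((-4324 + 36 + 270)/(-69920/39) - 8195*(-1/6143))) - 30714 = (17302 + (-4018*(-39/69920) + 8195/6143)) - 30714 = (17302 + (78351/34960 + 8195/6143)) - 30714 = (17302 + 767807393/214759280) - 30714 = 3716532869953/214759280 - 30714 = -2879583655967/214759280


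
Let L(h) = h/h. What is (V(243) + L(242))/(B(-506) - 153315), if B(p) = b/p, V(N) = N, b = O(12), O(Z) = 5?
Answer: -123464/77577395 ≈ -0.0015915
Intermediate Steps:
L(h) = 1
b = 5
B(p) = 5/p
(V(243) + L(242))/(B(-506) - 153315) = (243 + 1)/(5/(-506) - 153315) = 244/(5*(-1/506) - 153315) = 244/(-5/506 - 153315) = 244/(-77577395/506) = 244*(-506/77577395) = -123464/77577395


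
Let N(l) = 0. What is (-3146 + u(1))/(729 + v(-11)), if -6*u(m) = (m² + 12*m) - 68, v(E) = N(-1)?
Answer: -18821/4374 ≈ -4.3029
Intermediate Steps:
v(E) = 0
u(m) = 34/3 - 2*m - m²/6 (u(m) = -((m² + 12*m) - 68)/6 = -(-68 + m² + 12*m)/6 = 34/3 - 2*m - m²/6)
(-3146 + u(1))/(729 + v(-11)) = (-3146 + (34/3 - 2*1 - ⅙*1²))/(729 + 0) = (-3146 + (34/3 - 2 - ⅙*1))/729 = (-3146 + (34/3 - 2 - ⅙))*(1/729) = (-3146 + 55/6)*(1/729) = -18821/6*1/729 = -18821/4374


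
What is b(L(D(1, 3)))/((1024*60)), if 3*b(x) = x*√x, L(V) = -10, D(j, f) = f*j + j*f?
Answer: -I*√10/18432 ≈ -0.00017156*I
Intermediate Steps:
D(j, f) = 2*f*j (D(j, f) = f*j + f*j = 2*f*j)
b(x) = x^(3/2)/3 (b(x) = (x*√x)/3 = x^(3/2)/3)
b(L(D(1, 3)))/((1024*60)) = ((-10)^(3/2)/3)/((1024*60)) = ((-10*I*√10)/3)/61440 = -10*I*√10/3*(1/61440) = -I*√10/18432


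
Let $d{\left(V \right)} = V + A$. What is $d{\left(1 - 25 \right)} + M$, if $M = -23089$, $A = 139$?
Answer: $-22974$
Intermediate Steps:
$d{\left(V \right)} = 139 + V$ ($d{\left(V \right)} = V + 139 = 139 + V$)
$d{\left(1 - 25 \right)} + M = \left(139 + \left(1 - 25\right)\right) - 23089 = \left(139 - 24\right) - 23089 = 115 - 23089 = -22974$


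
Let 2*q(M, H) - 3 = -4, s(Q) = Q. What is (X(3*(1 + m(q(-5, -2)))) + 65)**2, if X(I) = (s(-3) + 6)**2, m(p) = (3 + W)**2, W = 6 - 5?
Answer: 5476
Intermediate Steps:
W = 1
q(M, H) = -1/2 (q(M, H) = 3/2 + (1/2)*(-4) = 3/2 - 2 = -1/2)
m(p) = 16 (m(p) = (3 + 1)**2 = 4**2 = 16)
X(I) = 9 (X(I) = (-3 + 6)**2 = 3**2 = 9)
(X(3*(1 + m(q(-5, -2)))) + 65)**2 = (9 + 65)**2 = 74**2 = 5476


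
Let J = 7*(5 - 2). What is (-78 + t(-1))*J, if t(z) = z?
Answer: -1659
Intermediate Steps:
J = 21 (J = 7*3 = 21)
(-78 + t(-1))*J = (-78 - 1)*21 = -79*21 = -1659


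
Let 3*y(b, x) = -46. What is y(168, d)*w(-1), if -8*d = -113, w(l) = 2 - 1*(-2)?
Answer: -184/3 ≈ -61.333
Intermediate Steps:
w(l) = 4 (w(l) = 2 + 2 = 4)
d = 113/8 (d = -⅛*(-113) = 113/8 ≈ 14.125)
y(b, x) = -46/3 (y(b, x) = (⅓)*(-46) = -46/3)
y(168, d)*w(-1) = -46/3*4 = -184/3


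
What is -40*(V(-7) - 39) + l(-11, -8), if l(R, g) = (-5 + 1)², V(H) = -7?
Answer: 1856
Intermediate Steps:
l(R, g) = 16 (l(R, g) = (-4)² = 16)
-40*(V(-7) - 39) + l(-11, -8) = -40*(-7 - 39) + 16 = -40*(-46) + 16 = 1840 + 16 = 1856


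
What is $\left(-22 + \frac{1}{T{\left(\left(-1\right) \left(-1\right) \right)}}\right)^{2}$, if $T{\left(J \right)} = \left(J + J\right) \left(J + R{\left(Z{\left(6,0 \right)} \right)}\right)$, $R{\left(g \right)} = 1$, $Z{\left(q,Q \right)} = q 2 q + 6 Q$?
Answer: $\frac{7569}{16} \approx 473.06$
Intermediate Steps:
$Z{\left(q,Q \right)} = 2 q^{2} + 6 Q$ ($Z{\left(q,Q \right)} = 2 q q + 6 Q = 2 q^{2} + 6 Q$)
$T{\left(J \right)} = 2 J \left(1 + J\right)$ ($T{\left(J \right)} = \left(J + J\right) \left(J + 1\right) = 2 J \left(1 + J\right)$)
$\left(-22 + \frac{1}{T{\left(\left(-1\right) \left(-1\right) \right)}}\right)^{2} = \left(-22 + \frac{1}{2 \left(\left(-1\right) \left(-1\right)\right) \left(1 - -1\right)}\right)^{2} = \left(-22 + \frac{1}{2 \cdot 1 \left(1 + 1\right)}\right)^{2} = \left(-22 + \frac{1}{2 \cdot 1 \cdot 2}\right)^{2} = \left(-22 + \frac{1}{4}\right)^{2} = \left(- \frac{87}{4}\right)^{2} = \frac{7569}{16}$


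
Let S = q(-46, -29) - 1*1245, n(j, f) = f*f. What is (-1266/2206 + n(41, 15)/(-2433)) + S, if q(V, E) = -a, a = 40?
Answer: -1150070993/894533 ≈ -1285.7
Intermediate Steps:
n(j, f) = f²
q(V, E) = -40 (q(V, E) = -1*40 = -40)
S = -1285 (S = -40 - 1*1245 = -40 - 1245 = -1285)
(-1266/2206 + n(41, 15)/(-2433)) + S = (-1266/2206 + 15²/(-2433)) - 1285 = (-1266*1/2206 + 225*(-1/2433)) - 1285 = (-633/1103 - 75/811) - 1285 = -596088/894533 - 1285 = -1150070993/894533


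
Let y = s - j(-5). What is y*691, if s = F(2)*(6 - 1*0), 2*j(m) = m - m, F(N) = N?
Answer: 8292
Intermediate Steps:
j(m) = 0 (j(m) = (m - m)/2 = (1/2)*0 = 0)
s = 12 (s = 2*(6 - 1*0) = 2*(6 + 0) = 2*6 = 12)
y = 12 (y = 12 - 1*0 = 12 + 0 = 12)
y*691 = 12*691 = 8292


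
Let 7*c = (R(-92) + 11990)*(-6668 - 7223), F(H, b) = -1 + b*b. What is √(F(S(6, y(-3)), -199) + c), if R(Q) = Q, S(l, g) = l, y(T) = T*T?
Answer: 3*I*√128331714/7 ≈ 4855.0*I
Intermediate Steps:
y(T) = T²
F(H, b) = -1 + b²
c = -165275118/7 (c = ((-92 + 11990)*(-6668 - 7223))/7 = (11898*(-13891))/7 = (⅐)*(-165275118) = -165275118/7 ≈ -2.3611e+7)
√(F(S(6, y(-3)), -199) + c) = √((-1 + (-199)²) - 165275118/7) = √((-1 + 39601) - 165275118/7) = √(39600 - 165275118/7) = √(-164997918/7) = 3*I*√128331714/7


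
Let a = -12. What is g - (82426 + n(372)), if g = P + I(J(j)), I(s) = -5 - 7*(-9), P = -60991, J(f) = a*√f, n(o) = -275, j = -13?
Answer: -143084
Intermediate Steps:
J(f) = -12*√f
I(s) = 58 (I(s) = -5 + 63 = 58)
g = -60933 (g = -60991 + 58 = -60933)
g - (82426 + n(372)) = -60933 - (82426 - 275) = -60933 - 1*82151 = -60933 - 82151 = -143084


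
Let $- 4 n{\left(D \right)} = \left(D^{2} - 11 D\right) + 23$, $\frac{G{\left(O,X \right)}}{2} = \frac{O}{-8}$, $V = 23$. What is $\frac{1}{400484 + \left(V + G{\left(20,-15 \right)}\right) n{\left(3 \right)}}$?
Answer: $\frac{2}{800977} \approx 2.4969 \cdot 10^{-6}$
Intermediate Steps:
$G{\left(O,X \right)} = - \frac{O}{4}$ ($G{\left(O,X \right)} = 2 \frac{O}{-8} = 2 O \left(- \frac{1}{8}\right) = 2 \left(- \frac{O}{8}\right) = - \frac{O}{4}$)
$n{\left(D \right)} = - \frac{23}{4} - \frac{D^{2}}{4} + \frac{11 D}{4}$ ($n{\left(D \right)} = - \frac{\left(D^{2} - 11 D\right) + 23}{4} = - \frac{23 + D^{2} - 11 D}{4} = - \frac{23}{4} - \frac{D^{2}}{4} + \frac{11 D}{4}$)
$\frac{1}{400484 + \left(V + G{\left(20,-15 \right)}\right) n{\left(3 \right)}} = \frac{1}{400484 + \left(23 - 5\right) \left(- \frac{23}{4} - \frac{3^{2}}{4} + \frac{11}{4} \cdot 3\right)} = \frac{1}{400484 + \left(23 - 5\right) \left(- \frac{23}{4} - \frac{9}{4} + \frac{33}{4}\right)} = \frac{1}{400484 + 18 \left(- \frac{23}{4} - \frac{9}{4} + \frac{33}{4}\right)} = \frac{1}{400484 + 18 \cdot \frac{1}{4}} = \frac{1}{400484 + \frac{9}{2}} = \frac{1}{\frac{800977}{2}} = \frac{2}{800977}$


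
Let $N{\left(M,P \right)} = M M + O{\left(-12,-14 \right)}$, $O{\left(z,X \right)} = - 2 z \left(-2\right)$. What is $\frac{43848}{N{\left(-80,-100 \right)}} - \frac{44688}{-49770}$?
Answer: $\frac{7339801}{940890} \approx 7.8009$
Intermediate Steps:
$O{\left(z,X \right)} = 4 z$ ($O{\left(z,X \right)} = - 2 \left(- 2 z\right) = 4 z$)
$N{\left(M,P \right)} = -48 + M^{2}$ ($N{\left(M,P \right)} = M M + 4 \left(-12\right) = M^{2} - 48 = -48 + M^{2}$)
$\frac{43848}{N{\left(-80,-100 \right)}} - \frac{44688}{-49770} = \frac{43848}{-48 + \left(-80\right)^{2}} - \frac{44688}{-49770} = \frac{43848}{-48 + 6400} - - \frac{1064}{1185} = \frac{43848}{6352} + \frac{1064}{1185} = 43848 \cdot \frac{1}{6352} + \frac{1064}{1185} = \frac{5481}{794} + \frac{1064}{1185} = \frac{7339801}{940890}$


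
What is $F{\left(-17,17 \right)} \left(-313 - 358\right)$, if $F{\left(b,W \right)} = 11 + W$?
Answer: $-18788$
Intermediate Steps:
$F{\left(-17,17 \right)} \left(-313 - 358\right) = \left(11 + 17\right) \left(-313 - 358\right) = 28 \left(-671\right) = -18788$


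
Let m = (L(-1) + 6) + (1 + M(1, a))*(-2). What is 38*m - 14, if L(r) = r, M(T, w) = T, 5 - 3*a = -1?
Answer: 24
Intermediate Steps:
a = 2 (a = 5/3 - ⅓*(-1) = 5/3 + ⅓ = 2)
m = 1 (m = (-1 + 6) + (1 + 1)*(-2) = 5 + 2*(-2) = 5 - 4 = 1)
38*m - 14 = 38*1 - 14 = 38 - 14 = 24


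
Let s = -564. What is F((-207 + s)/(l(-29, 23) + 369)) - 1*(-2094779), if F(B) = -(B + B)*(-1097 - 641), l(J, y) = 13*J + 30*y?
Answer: 64816331/31 ≈ 2.0909e+6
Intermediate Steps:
F(B) = 3476*B (F(B) = -2*B*(-1738) = -(-3476)*B = 3476*B)
F((-207 + s)/(l(-29, 23) + 369)) - 1*(-2094779) = 3476*((-207 - 564)/((13*(-29) + 30*23) + 369)) - 1*(-2094779) = 3476*(-771/((-377 + 690) + 369)) + 2094779 = 3476*(-771/(313 + 369)) + 2094779 = 3476*(-771/682) + 2094779 = -121818/31 + 2094779 = 64816331/31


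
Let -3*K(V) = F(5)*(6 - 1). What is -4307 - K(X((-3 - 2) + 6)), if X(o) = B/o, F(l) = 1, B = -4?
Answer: -12916/3 ≈ -4305.3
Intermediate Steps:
X(o) = -4/o
K(V) = -5/3 (K(V) = -(6 - 1)/3 = -5/3)
-4307 - K(X((-3 - 2) + 6)) = -4307 - 1*(-5/3) = -4307 + 5/3 = -12916/3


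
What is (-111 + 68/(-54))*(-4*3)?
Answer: 12124/9 ≈ 1347.1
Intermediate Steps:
(-111 + 68/(-54))*(-4*3) = (-111 + 68*(-1/54))*(-12) = (-111 - 34/27)*(-12) = -3031/27*(-12) = 12124/9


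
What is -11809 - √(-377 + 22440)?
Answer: -11809 - √22063 ≈ -11958.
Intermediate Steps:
-11809 - √(-377 + 22440) = -11809 - √22063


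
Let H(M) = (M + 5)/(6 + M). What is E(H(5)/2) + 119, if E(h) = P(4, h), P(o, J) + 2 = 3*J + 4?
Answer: 1346/11 ≈ 122.36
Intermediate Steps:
H(M) = (5 + M)/(6 + M)
P(o, J) = 2 + 3*J (P(o, J) = -2 + (3*J + 4) = -2 + (4 + 3*J) = 2 + 3*J)
E(h) = 2 + 3*h
E(H(5)/2) + 119 = (2 + 3*(((5 + 5)/(6 + 5))/2)) + 119 = (2 + 3*((10/11)*(1/2))) + 119 = (2 + 3*(5/11)) + 119 = (2 + 15/11) + 119 = 37/11 + 119 = 1346/11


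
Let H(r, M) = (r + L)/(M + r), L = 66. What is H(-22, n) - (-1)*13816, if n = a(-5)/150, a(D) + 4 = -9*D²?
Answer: 48750064/3529 ≈ 13814.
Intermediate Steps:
a(D) = -4 - 9*D²
n = -229/150 (n = (-4 - 9*(-5)²)/150 = (-4 - 9*25)*(1/150) = (-4 - 225)*(1/150) = -229*1/150 = -229/150 ≈ -1.5267)
H(r, M) = (66 + r)/(M + r) (H(r, M) = (r + 66)/(M + r) = (66 + r)/(M + r))
H(-22, n) - (-1)*13816 = (66 - 22)/(-229/150 - 22) - (-1)*13816 = 44/(-3529/150) - 1*(-13816) = -150/3529*44 + 13816 = -6600/3529 + 13816 = 48750064/3529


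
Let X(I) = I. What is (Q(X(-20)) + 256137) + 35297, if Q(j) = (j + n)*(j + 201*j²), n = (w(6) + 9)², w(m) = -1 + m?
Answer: 14438314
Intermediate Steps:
n = 196 (n = ((-1 + 6) + 9)² = (5 + 9)² = 14² = 196)
Q(j) = (196 + j)*(j + 201*j²) (Q(j) = (j + 196)*(j + 201*j²) = (196 + j)*(j + 201*j²))
(Q(X(-20)) + 256137) + 35297 = (-20*(196 + 201*(-20)² + 39397*(-20)) + 256137) + 35297 = (-20*(196 + 201*400 - 787940) + 256137) + 35297 = (-20*(196 + 80400 - 787940) + 256137) + 35297 = (-20*(-707344) + 256137) + 35297 = (14146880 + 256137) + 35297 = 14403017 + 35297 = 14438314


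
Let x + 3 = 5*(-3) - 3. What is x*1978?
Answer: -41538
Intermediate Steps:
x = -21 (x = -3 + (5*(-3) - 3) = -3 + (-15 - 3) = -3 - 18 = -21)
x*1978 = -21*1978 = -41538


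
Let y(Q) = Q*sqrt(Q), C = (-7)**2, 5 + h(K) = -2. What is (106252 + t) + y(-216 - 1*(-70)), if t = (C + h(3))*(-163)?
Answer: 99406 - 146*I*sqrt(146) ≈ 99406.0 - 1764.1*I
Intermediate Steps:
h(K) = -7 (h(K) = -5 - 2 = -7)
C = 49
t = -6846 (t = (49 - 7)*(-163) = 42*(-163) = -6846)
y(Q) = Q**(3/2)
(106252 + t) + y(-216 - 1*(-70)) = (106252 - 6846) + (-216 - 1*(-70))**(3/2) = 99406 + (-216 + 70)**(3/2) = 99406 + (-146)**(3/2) = 99406 - 146*I*sqrt(146)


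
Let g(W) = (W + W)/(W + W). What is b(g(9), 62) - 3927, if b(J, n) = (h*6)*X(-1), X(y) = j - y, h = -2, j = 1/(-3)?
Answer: -3935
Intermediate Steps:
j = -⅓ ≈ -0.33333
X(y) = -⅓ - y
g(W) = 1 (g(W) = (2*W)/((2*W)) = (2*W)*(1/(2*W)) = 1)
b(J, n) = -8 (b(J, n) = (-2*6)*(-⅓ - 1*(-1)) = -12*(-⅓ + 1) = -12*⅔ = -8)
b(g(9), 62) - 3927 = -8 - 3927 = -3935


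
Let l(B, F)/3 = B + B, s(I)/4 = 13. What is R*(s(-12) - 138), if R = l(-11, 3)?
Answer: 5676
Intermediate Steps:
s(I) = 52 (s(I) = 4*13 = 52)
l(B, F) = 6*B (l(B, F) = 3*(B + B) = 3*(2*B) = 6*B)
R = -66 (R = 6*(-11) = -66)
R*(s(-12) - 138) = -66*(52 - 138) = -66*(-86) = 5676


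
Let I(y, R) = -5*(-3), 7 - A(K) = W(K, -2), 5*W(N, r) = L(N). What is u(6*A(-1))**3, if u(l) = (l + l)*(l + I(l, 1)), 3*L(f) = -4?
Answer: 2084790065532992/15625 ≈ 1.3343e+11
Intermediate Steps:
L(f) = -4/3 (L(f) = (1/3)*(-4) = -4/3)
W(N, r) = -4/15 (W(N, r) = (1/5)*(-4/3) = -4/15)
A(K) = 109/15 (A(K) = 7 - 1*(-4/15) = 7 + 4/15 = 109/15)
I(y, R) = 15
u(l) = 2*l*(15 + l) (u(l) = (l + l)*(l + 15) = (2*l)*(15 + l) = 2*l*(15 + l))
u(6*A(-1))**3 = (2*(6*(109/15))*(15 + 6*(109/15)))**3 = (2*(218/5)*(15 + 218/5))**3 = (2*(218/5)*(293/5))**3 = (127748/25)**3 = 2084790065532992/15625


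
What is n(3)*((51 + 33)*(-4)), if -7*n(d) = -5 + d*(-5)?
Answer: -960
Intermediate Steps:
n(d) = 5/7 + 5*d/7 (n(d) = -(-5 + d*(-5))/7 = -(-5 - 5*d)/7 = 5/7 + 5*d/7)
n(3)*((51 + 33)*(-4)) = (5/7 + (5/7)*3)*((51 + 33)*(-4)) = (5/7 + 15/7)*(84*(-4)) = (20/7)*(-336) = -960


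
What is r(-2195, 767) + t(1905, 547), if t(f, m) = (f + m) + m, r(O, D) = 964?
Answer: 3963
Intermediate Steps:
t(f, m) = f + 2*m
r(-2195, 767) + t(1905, 547) = 964 + (1905 + 2*547) = 964 + (1905 + 1094) = 964 + 2999 = 3963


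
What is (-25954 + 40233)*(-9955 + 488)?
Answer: -135179293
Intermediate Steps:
(-25954 + 40233)*(-9955 + 488) = 14279*(-9467) = -135179293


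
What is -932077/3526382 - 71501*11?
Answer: -2773539165279/3526382 ≈ -7.8651e+5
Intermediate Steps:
-932077/3526382 - 71501*11 = -932077*1/3526382 - 786511 = -932077/3526382 - 786511 = -2773539165279/3526382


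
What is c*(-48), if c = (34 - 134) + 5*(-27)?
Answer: 11280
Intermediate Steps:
c = -235 (c = -100 - 135 = -235)
c*(-48) = -235*(-48) = 11280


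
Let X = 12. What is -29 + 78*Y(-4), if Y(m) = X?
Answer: 907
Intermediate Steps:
Y(m) = 12
-29 + 78*Y(-4) = -29 + 78*12 = -29 + 936 = 907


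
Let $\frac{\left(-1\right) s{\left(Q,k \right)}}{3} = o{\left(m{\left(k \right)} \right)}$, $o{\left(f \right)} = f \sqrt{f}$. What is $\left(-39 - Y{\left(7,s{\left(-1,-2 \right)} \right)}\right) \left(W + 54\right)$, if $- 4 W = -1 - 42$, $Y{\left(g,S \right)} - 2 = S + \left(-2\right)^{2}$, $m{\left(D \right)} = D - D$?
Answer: $- \frac{11655}{4} \approx -2913.8$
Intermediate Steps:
$m{\left(D \right)} = 0$
$o{\left(f \right)} = f^{\frac{3}{2}}$
$s{\left(Q,k \right)} = 0$ ($s{\left(Q,k \right)} = - 3 \cdot 0^{\frac{3}{2}} = \left(-3\right) 0 = 0$)
$Y{\left(g,S \right)} = 6 + S$ ($Y{\left(g,S \right)} = 2 + \left(S + \left(-2\right)^{2}\right) = 2 + \left(S + 4\right) = 2 + \left(4 + S\right) = 6 + S$)
$W = \frac{43}{4}$ ($W = - \frac{-1 - 42}{4} = \left(- \frac{1}{4}\right) \left(-43\right) = \frac{43}{4} \approx 10.75$)
$\left(-39 - Y{\left(7,s{\left(-1,-2 \right)} \right)}\right) \left(W + 54\right) = \left(-39 - \left(6 + 0\right)\right) \left(\frac{43}{4} + 54\right) = \left(-39 - 6\right) \frac{259}{4} = \left(-45\right) \frac{259}{4} = - \frac{11655}{4}$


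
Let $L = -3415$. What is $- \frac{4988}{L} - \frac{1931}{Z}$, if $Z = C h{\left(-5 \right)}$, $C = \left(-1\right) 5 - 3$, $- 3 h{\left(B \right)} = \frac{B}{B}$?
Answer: $- \frac{19743191}{27320} \approx -722.66$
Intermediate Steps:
$h{\left(B \right)} = - \frac{1}{3}$ ($h{\left(B \right)} = - \frac{B \frac{1}{B}}{3} = \left(- \frac{1}{3}\right) 1 = - \frac{1}{3}$)
$C = -8$ ($C = -5 - 3 = -8$)
$Z = \frac{8}{3}$ ($Z = \left(-8\right) \left(- \frac{1}{3}\right) = \frac{8}{3} \approx 2.6667$)
$- \frac{4988}{L} - \frac{1931}{Z} = - \frac{4988}{-3415} - \frac{1931}{\frac{8}{3}} = \left(-4988\right) \left(- \frac{1}{3415}\right) - \frac{5793}{8} = \frac{4988}{3415} - \frac{5793}{8} = - \frac{19743191}{27320}$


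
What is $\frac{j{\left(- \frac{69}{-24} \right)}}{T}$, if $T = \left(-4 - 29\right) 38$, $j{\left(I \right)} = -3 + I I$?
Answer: $- \frac{337}{80256} \approx -0.0041991$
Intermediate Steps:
$j{\left(I \right)} = -3 + I^{2}$
$T = -1254$ ($T = \left(-4 - 29\right) 38 = \left(-33\right) 38 = -1254$)
$\frac{j{\left(- \frac{69}{-24} \right)}}{T} = \frac{-3 + \left(- \frac{69}{-24}\right)^{2}}{-1254} = \left(-3 + \left(\left(-69\right) \left(- \frac{1}{24}\right)\right)^{2}\right) \left(- \frac{1}{1254}\right) = \left(-3 + \left(\frac{23}{8}\right)^{2}\right) \left(- \frac{1}{1254}\right) = \left(-3 + \frac{529}{64}\right) \left(- \frac{1}{1254}\right) = \frac{337}{64} \left(- \frac{1}{1254}\right) = - \frac{337}{80256}$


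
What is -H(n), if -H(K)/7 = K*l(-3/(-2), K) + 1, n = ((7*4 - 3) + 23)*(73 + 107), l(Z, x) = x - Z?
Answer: 522456487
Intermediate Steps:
n = 8640 (n = ((28 - 3) + 23)*180 = (25 + 23)*180 = 48*180 = 8640)
H(K) = -7 - 7*K*(-3/2 + K) (H(K) = -7*(K*(K - (-3)/(-2)) + 1) = -7*(K*(K - (-3)*(-1)/2) + 1) = -7*(K*(K - 1*3/2) + 1) = -7*(K*(K - 3/2) + 1) = -7*(K*(-3/2 + K) + 1) = -7*(1 + K*(-3/2 + K)) = -7 - 7*K*(-3/2 + K))
-H(n) = -(-7 - 7*8640**2 + (21/2)*8640) = -(-7 - 7*74649600 + 90720) = -(-7 - 522547200 + 90720) = -1*(-522456487) = 522456487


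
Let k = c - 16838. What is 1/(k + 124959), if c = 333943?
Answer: 1/442064 ≈ 2.2621e-6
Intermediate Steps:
k = 317105 (k = 333943 - 16838 = 317105)
1/(k + 124959) = 1/(317105 + 124959) = 1/442064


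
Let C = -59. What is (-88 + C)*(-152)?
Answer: 22344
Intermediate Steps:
(-88 + C)*(-152) = (-88 - 59)*(-152) = -147*(-152) = 22344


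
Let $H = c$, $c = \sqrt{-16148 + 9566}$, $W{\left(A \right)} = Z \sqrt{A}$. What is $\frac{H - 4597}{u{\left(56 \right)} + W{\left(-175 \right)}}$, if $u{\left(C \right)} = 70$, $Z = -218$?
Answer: $- \frac{4597}{118880} - \frac{109 \sqrt{46074}}{832160} - \frac{501073 i \sqrt{7}}{832160} + \frac{i \sqrt{6582}}{118880} \approx -0.066785 - 1.5924 i$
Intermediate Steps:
$W{\left(A \right)} = - 218 \sqrt{A}$
$c = i \sqrt{6582}$ ($c = \sqrt{-6582} = i \sqrt{6582} \approx 81.13 i$)
$H = i \sqrt{6582} \approx 81.13 i$
$\frac{H - 4597}{u{\left(56 \right)} + W{\left(-175 \right)}} = \frac{i \sqrt{6582} - 4597}{70 - 218 \sqrt{-175}} = \frac{-4597 + i \sqrt{6582}}{70 - 218 \cdot 5 i \sqrt{7}} = \frac{-4597 + i \sqrt{6582}}{70 - 1090 i \sqrt{7}}$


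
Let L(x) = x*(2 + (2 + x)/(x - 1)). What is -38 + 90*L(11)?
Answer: 3229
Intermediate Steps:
L(x) = x*(2 + (2 + x)/(-1 + x))
-38 + 90*L(11) = -38 + 90*(3*11²/(-1 + 11)) = -38 + 90*(3*121/10) = -38 + 90*(3*121*(⅒)) = -38 + 90*(363/10) = -38 + 3267 = 3229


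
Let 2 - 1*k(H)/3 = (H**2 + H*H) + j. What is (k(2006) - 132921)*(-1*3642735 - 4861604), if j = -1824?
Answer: 206414416228401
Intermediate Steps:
k(H) = 5478 - 6*H**2 (k(H) = 6 - 3*((H**2 + H*H) - 1824) = 6 - 3*((H**2 + H**2) - 1824) = 6 - 3*(2*H**2 - 1824) = 6 - 3*(-1824 + 2*H**2) = 6 + (5472 - 6*H**2) = 5478 - 6*H**2)
(k(2006) - 132921)*(-1*3642735 - 4861604) = ((5478 - 6*2006**2) - 132921)*(-1*3642735 - 4861604) = ((5478 - 6*4024036) - 132921)*(-3642735 - 4861604) = ((5478 - 24144216) - 132921)*(-8504339) = (-24138738 - 132921)*(-8504339) = -24271659*(-8504339) = 206414416228401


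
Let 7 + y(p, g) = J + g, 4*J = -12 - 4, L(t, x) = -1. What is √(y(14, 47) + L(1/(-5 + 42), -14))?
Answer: √35 ≈ 5.9161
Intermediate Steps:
J = -4 (J = (-12 - 4)/4 = (¼)*(-16) = -4)
y(p, g) = -11 + g (y(p, g) = -7 + (-4 + g) = -11 + g)
√(y(14, 47) + L(1/(-5 + 42), -14)) = √((-11 + 47) - 1) = √(36 - 1) = √35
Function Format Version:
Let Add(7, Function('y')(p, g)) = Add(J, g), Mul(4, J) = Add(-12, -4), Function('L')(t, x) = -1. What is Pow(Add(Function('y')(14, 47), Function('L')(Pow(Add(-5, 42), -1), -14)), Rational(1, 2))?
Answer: Pow(35, Rational(1, 2)) ≈ 5.9161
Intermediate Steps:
J = -4 (J = Mul(Rational(1, 4), Add(-12, -4)) = Mul(Rational(1, 4), -16) = -4)
Function('y')(p, g) = Add(-11, g) (Function('y')(p, g) = Add(-7, Add(-4, g)) = Add(-11, g))
Pow(Add(Function('y')(14, 47), Function('L')(Pow(Add(-5, 42), -1), -14)), Rational(1, 2)) = Pow(Add(Add(-11, 47), -1), Rational(1, 2)) = Pow(Add(36, -1), Rational(1, 2)) = Pow(35, Rational(1, 2))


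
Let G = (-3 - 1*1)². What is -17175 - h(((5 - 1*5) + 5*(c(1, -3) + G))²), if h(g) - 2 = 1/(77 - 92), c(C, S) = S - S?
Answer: -257654/15 ≈ -17177.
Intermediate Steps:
c(C, S) = 0
G = 16 (G = (-3 - 1)² = (-4)² = 16)
h(g) = 29/15 (h(g) = 2 + 1/(77 - 92) = 2 + 1/(-15) = 2 - 1/15 = 29/15)
-17175 - h(((5 - 1*5) + 5*(c(1, -3) + G))²) = -17175 - 1*29/15 = -17175 - 29/15 = -257654/15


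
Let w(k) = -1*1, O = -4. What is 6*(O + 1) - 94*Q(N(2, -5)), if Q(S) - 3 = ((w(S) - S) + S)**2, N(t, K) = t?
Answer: -394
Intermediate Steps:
w(k) = -1
Q(S) = 4 (Q(S) = 3 + ((-1 - S) + S)**2 = 3 + (-1)**2 = 3 + 1 = 4)
6*(O + 1) - 94*Q(N(2, -5)) = 6*(-4 + 1) - 94*4 = 6*(-3) - 376 = -18 - 376 = -394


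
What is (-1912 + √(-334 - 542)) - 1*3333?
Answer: -5245 + 2*I*√219 ≈ -5245.0 + 29.597*I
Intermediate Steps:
(-1912 + √(-334 - 542)) - 1*3333 = (-1912 + √(-876)) - 3333 = (-1912 + 2*I*√219) - 3333 = -5245 + 2*I*√219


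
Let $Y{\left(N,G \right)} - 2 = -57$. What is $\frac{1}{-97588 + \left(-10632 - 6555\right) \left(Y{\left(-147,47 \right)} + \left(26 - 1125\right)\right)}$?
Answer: $\frac{1}{19736210} \approx 5.0668 \cdot 10^{-8}$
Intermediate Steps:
$Y{\left(N,G \right)} = -55$ ($Y{\left(N,G \right)} = 2 - 57 = -55$)
$\frac{1}{-97588 + \left(-10632 - 6555\right) \left(Y{\left(-147,47 \right)} + \left(26 - 1125\right)\right)} = \frac{1}{-97588 + \left(-10632 - 6555\right) \left(-55 + \left(26 - 1125\right)\right)} = \frac{1}{-97588 - 17187 \left(-55 + \left(26 - 1125\right)\right)} = \frac{1}{-97588 - 17187 \left(-55 - 1099\right)} = \frac{1}{-97588 - -19833798} = \frac{1}{-97588 + 19833798} = \frac{1}{19736210}$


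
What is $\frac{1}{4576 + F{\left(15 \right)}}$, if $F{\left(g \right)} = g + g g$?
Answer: $\frac{1}{4816} \approx 0.00020764$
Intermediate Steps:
$F{\left(g \right)} = g + g^{2}$
$\frac{1}{4576 + F{\left(15 \right)}} = \frac{1}{4576 + 15 \left(1 + 15\right)} = \frac{1}{4576 + 15 \cdot 16} = \frac{1}{4576 + 240} = \frac{1}{4816}$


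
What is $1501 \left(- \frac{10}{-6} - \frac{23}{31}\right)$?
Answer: $\frac{129086}{93} \approx 1388.0$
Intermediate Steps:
$1501 \left(- \frac{10}{-6} - \frac{23}{31}\right) = 1501 \left(\left(-10\right) \left(- \frac{1}{6}\right) - \frac{23}{31}\right) = 1501 \left(\frac{5}{3} - \frac{23}{31}\right) = 1501 \cdot \frac{86}{93} = \frac{129086}{93}$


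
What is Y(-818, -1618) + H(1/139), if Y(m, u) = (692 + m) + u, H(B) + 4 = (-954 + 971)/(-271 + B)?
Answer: -65846027/37668 ≈ -1748.1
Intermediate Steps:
H(B) = -4 + 17/(-271 + B) (H(B) = -4 + (-954 + 971)/(-271 + B) = -4 + 17/(-271 + B))
Y(m, u) = 692 + m + u
Y(-818, -1618) + H(1/139) = (692 - 818 - 1618) + (1101 - 4/139)/(-271 + 1/139) = -1744 + (1101 - 4*1/139)/(-271 + 1/139) = -1744 + (1101 - 4/139)/(-37668/139) = -1744 - 139/37668*153035/139 = -1744 - 153035/37668 = -65846027/37668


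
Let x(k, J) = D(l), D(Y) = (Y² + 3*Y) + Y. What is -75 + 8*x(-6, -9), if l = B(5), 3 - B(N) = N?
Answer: -107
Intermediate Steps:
B(N) = 3 - N
l = -2 (l = 3 - 1*5 = 3 - 5 = -2)
D(Y) = Y² + 4*Y
x(k, J) = -4 (x(k, J) = -2*(4 - 2) = -2*2 = -4)
-75 + 8*x(-6, -9) = -75 + 8*(-4) = -75 - 32 = -107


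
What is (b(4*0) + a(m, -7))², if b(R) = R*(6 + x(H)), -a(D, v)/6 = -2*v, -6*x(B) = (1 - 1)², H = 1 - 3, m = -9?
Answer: 7056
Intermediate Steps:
H = -2
x(B) = 0 (x(B) = -(1 - 1)²/6 = -⅙*0² = -⅙*0 = 0)
a(D, v) = 12*v (a(D, v) = -(-12)*v = 12*v)
b(R) = 6*R (b(R) = R*(6 + 0) = R*6 = 6*R)
(b(4*0) + a(m, -7))² = (6*(4*0) + 12*(-7))² = (6*0 - 84)² = (0 - 84)² = (-84)² = 7056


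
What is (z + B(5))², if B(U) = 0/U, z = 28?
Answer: 784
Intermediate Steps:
B(U) = 0
(z + B(5))² = (28 + 0)² = 28² = 784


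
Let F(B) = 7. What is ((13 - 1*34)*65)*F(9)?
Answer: -9555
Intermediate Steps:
((13 - 1*34)*65)*F(9) = ((13 - 1*34)*65)*7 = ((13 - 34)*65)*7 = -21*65*7 = -1365*7 = -9555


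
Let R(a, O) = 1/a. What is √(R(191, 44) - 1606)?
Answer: I*√58588295/191 ≈ 40.075*I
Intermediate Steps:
√(R(191, 44) - 1606) = √(1/191 - 1606) = √(-306745/191) = I*√58588295/191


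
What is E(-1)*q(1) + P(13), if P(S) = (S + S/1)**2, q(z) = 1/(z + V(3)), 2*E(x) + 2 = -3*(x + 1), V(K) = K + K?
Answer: 4731/7 ≈ 675.86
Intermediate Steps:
V(K) = 2*K
E(x) = -5/2 - 3*x/2 (E(x) = -1 + (-3*(x + 1))/2 = -1 + (-3*(1 + x))/2 = -1 + (-3 - 3*x)/2 = -1 + (-3/2 - 3*x/2) = -5/2 - 3*x/2)
q(z) = 1/(6 + z) (q(z) = 1/(z + 2*3) = 1/(z + 6) = 1/(6 + z))
P(S) = 4*S**2 (P(S) = (S + S*1)**2 = (S + S)**2 = (2*S)**2 = 4*S**2)
E(-1)*q(1) + P(13) = (-5/2 - 3/2*(-1))/(6 + 1) + 4*13**2 = (-5/2 + 3/2)/7 + 4*169 = -1*1/7 + 676 = -1/7 + 676 = 4731/7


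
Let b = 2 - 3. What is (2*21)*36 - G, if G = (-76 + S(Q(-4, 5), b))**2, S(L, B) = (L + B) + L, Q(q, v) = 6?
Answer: -2713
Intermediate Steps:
b = -1
S(L, B) = B + 2*L (S(L, B) = (B + L) + L = B + 2*L)
G = 4225 (G = (-76 + (-1 + 2*6))**2 = (-76 + (-1 + 12))**2 = (-76 + 11)**2 = (-65)**2 = 4225)
(2*21)*36 - G = (2*21)*36 - 1*4225 = 42*36 - 4225 = 1512 - 4225 = -2713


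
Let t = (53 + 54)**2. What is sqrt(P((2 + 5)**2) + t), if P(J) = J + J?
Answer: 3*sqrt(1283) ≈ 107.46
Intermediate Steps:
t = 11449 (t = 107**2 = 11449)
P(J) = 2*J
sqrt(P((2 + 5)**2) + t) = sqrt(2*(2 + 5)**2 + 11449) = sqrt(2*7**2 + 11449) = sqrt(2*49 + 11449) = sqrt(98 + 11449) = sqrt(11547) = 3*sqrt(1283)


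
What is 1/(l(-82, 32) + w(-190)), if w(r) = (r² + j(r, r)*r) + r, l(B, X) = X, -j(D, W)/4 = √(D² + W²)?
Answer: -17971/20205446318 + 36100*√2/10102723159 ≈ 4.1640e-6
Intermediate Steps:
j(D, W) = -4*√(D² + W²)
w(r) = r + r² - 4*r*√2*√(r²) (w(r) = (r² + (-4*√(r² + r²))*r) + r = (r² + (-4*√2*√(r²))*r) + r = (r² - 4*r*√2*√(r²)) + r = r + r² - 4*r*√2*√(r²))
1/(l(-82, 32) + w(-190)) = 1/(32 - 190*(1 - 190 - 4*√2*√((-190)²))) = 1/(32 - 190*(1 - 190 - 4*√2*√36100)) = 1/(32 - 190*(1 - 190 - 4*√2*190)) = 1/(32 - 190*(1 - 190 - 760*√2)) = 1/(32 - 190*(-189 - 760*√2)) = 1/(32 + (35910 + 144400*√2)) = 1/(35942 + 144400*√2)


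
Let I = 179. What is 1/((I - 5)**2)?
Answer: 1/30276 ≈ 3.3029e-5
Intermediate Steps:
1/((I - 5)**2) = 1/((179 - 5)**2) = 1/(174**2) = 1/30276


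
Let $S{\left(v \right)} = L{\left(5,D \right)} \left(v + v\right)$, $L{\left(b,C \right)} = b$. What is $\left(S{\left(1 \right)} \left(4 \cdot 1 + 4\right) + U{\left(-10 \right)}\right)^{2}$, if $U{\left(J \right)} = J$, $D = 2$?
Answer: $4900$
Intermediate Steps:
$S{\left(v \right)} = 10 v$ ($S{\left(v \right)} = 5 \left(v + v\right) = 5 \cdot 2 v = 10 v$)
$\left(S{\left(1 \right)} \left(4 \cdot 1 + 4\right) + U{\left(-10 \right)}\right)^{2} = \left(10 \cdot 1 \left(4 \cdot 1 + 4\right) - 10\right)^{2} = \left(10 \left(4 + 4\right) - 10\right)^{2} = \left(10 \cdot 8 - 10\right)^{2} = \left(80 - 10\right)^{2} = 70^{2} = 4900$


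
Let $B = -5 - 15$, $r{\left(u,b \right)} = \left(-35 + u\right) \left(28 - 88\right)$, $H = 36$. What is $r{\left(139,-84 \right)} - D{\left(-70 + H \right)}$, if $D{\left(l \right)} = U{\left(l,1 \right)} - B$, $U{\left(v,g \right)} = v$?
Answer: $-6226$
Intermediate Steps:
$r{\left(u,b \right)} = 2100 - 60 u$ ($r{\left(u,b \right)} = \left(-35 + u\right) \left(-60\right) = 2100 - 60 u$)
$B = -20$ ($B = -5 - 15 = -20$)
$D{\left(l \right)} = 20 + l$ ($D{\left(l \right)} = l - -20 = l + 20 = 20 + l$)
$r{\left(139,-84 \right)} - D{\left(-70 + H \right)} = \left(2100 - 8340\right) - \left(20 + \left(-70 + 36\right)\right) = \left(2100 - 8340\right) - \left(20 - 34\right) = -6240 - -14 = -6240 + 14 = -6226$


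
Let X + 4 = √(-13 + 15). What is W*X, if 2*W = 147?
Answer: -294 + 147*√2/2 ≈ -190.06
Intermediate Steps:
W = 147/2 (W = (½)*147 = 147/2 ≈ 73.500)
X = -4 + √2 (X = -4 + √(-13 + 15) = -4 + √2 ≈ -2.5858)
W*X = 147*(-4 + √2)/2 = -294 + 147*√2/2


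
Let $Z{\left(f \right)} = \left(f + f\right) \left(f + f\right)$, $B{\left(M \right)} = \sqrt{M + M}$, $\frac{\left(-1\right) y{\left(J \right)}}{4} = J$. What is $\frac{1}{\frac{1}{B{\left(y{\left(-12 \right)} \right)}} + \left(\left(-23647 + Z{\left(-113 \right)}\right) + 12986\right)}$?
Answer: $\frac{3879840}{156803733599} - \frac{4 \sqrt{6}}{156803733599} \approx 2.4743 \cdot 10^{-5}$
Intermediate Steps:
$y{\left(J \right)} = - 4 J$
$B{\left(M \right)} = \sqrt{2} \sqrt{M}$ ($B{\left(M \right)} = \sqrt{2 M} = \sqrt{2} \sqrt{M}$)
$Z{\left(f \right)} = 4 f^{2}$ ($Z{\left(f \right)} = 2 f 2 f = 4 f^{2}$)
$\frac{1}{\frac{1}{B{\left(y{\left(-12 \right)} \right)}} + \left(\left(-23647 + Z{\left(-113 \right)}\right) + 12986\right)} = \frac{1}{\frac{1}{\sqrt{2} \sqrt{\left(-4\right) \left(-12\right)}} + \left(\left(-23647 + 4 \left(-113\right)^{2}\right) + 12986\right)} = \frac{1}{\frac{1}{\sqrt{2} \sqrt{48}} + \left(\left(-23647 + 4 \cdot 12769\right) + 12986\right)} = \frac{1}{\frac{1}{\sqrt{2} \cdot 4 \sqrt{3}} + \left(\left(-23647 + 51076\right) + 12986\right)} = \frac{1}{\frac{1}{4 \sqrt{6}} + \left(27429 + 12986\right)} = \frac{1}{\frac{\sqrt{6}}{24} + 40415} = \frac{1}{40415 + \frac{\sqrt{6}}{24}}$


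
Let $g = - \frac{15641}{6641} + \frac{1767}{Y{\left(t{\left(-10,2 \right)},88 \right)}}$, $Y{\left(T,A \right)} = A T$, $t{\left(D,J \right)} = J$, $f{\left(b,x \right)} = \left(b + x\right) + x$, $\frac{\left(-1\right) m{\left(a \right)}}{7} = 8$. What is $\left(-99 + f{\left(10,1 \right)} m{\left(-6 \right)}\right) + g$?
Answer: $- \frac{892175305}{1168816} \approx -763.32$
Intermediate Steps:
$m{\left(a \right)} = -56$ ($m{\left(a \right)} = \left(-7\right) 8 = -56$)
$f{\left(b,x \right)} = b + 2 x$
$g = \frac{8981831}{1168816}$ ($g = - \frac{15641}{6641} + \frac{1767}{88 \cdot 2} = \left(-15641\right) \frac{1}{6641} + \frac{1767}{176} = - \frac{15641}{6641} + 1767 \cdot \frac{1}{176} = - \frac{15641}{6641} + \frac{1767}{176} = \frac{8981831}{1168816} \approx 7.6846$)
$\left(-99 + f{\left(10,1 \right)} m{\left(-6 \right)}\right) + g = \left(-99 + \left(10 + 2 \cdot 1\right) \left(-56\right)\right) + \frac{8981831}{1168816} = \left(-99 + \left(10 + 2\right) \left(-56\right)\right) + \frac{8981831}{1168816} = \left(-99 + 12 \left(-56\right)\right) + \frac{8981831}{1168816} = \left(-99 - 672\right) + \frac{8981831}{1168816} = -771 + \frac{8981831}{1168816} = - \frac{892175305}{1168816}$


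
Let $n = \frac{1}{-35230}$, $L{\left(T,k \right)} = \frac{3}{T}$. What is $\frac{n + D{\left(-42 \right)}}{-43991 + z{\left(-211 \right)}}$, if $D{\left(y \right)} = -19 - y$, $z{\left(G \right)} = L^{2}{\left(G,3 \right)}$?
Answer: $- \frac{36074876569}{68998775929460} \approx -0.00052283$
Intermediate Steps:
$n = - \frac{1}{35230} \approx -2.8385 \cdot 10^{-5}$
$z{\left(G \right)} = \frac{9}{G^{2}}$ ($z{\left(G \right)} = \left(\frac{3}{G}\right)^{2} = \frac{9}{G^{2}}$)
$\frac{n + D{\left(-42 \right)}}{-43991 + z{\left(-211 \right)}} = \frac{- \frac{1}{35230} - -23}{-43991 + \frac{9}{44521}} = \frac{- \frac{1}{35230} + \left(-19 + 42\right)}{-43991 + 9 \cdot \frac{1}{44521}} = \frac{- \frac{1}{35230} + 23}{-43991 + \frac{9}{44521}} = \frac{810289}{35230 \left(- \frac{1958523302}{44521}\right)} = \frac{810289}{35230} \left(- \frac{44521}{1958523302}\right) = - \frac{36074876569}{68998775929460}$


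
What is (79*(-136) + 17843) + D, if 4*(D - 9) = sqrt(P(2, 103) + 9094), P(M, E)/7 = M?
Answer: 7108 + 3*sqrt(253)/2 ≈ 7131.9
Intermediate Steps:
P(M, E) = 7*M
D = 9 + 3*sqrt(253)/2 (D = 9 + sqrt(7*2 + 9094)/4 = 9 + sqrt(14 + 9094)/4 = 9 + sqrt(9108)/4 = 9 + (6*sqrt(253))/4 = 9 + 3*sqrt(253)/2 ≈ 32.859)
(79*(-136) + 17843) + D = (79*(-136) + 17843) + (9 + 3*sqrt(253)/2) = (-10744 + 17843) + (9 + 3*sqrt(253)/2) = 7099 + (9 + 3*sqrt(253)/2) = 7108 + 3*sqrt(253)/2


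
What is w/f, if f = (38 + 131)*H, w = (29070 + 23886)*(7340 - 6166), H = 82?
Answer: 31085172/6929 ≈ 4486.2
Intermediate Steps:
w = 62170344 (w = 52956*1174 = 62170344)
f = 13858 (f = (38 + 131)*82 = 169*82 = 13858)
w/f = 62170344/13858 = 62170344*(1/13858) = 31085172/6929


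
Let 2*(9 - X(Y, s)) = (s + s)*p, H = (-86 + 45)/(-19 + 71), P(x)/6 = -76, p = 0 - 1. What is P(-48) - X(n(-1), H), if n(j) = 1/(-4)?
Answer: -24139/52 ≈ -464.21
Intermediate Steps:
p = -1
P(x) = -456 (P(x) = 6*(-76) = -456)
H = -41/52 ≈ -0.78846
n(j) = -¼
X(Y, s) = 9 + s (X(Y, s) = 9 - (s + s)*(-1)/2 = 9 - 2*s*(-1)/2 = 9 - (-1)*s = 9 + s)
P(-48) - X(n(-1), H) = -456 - (9 - 41/52) = -456 - 1*427/52 = -456 - 427/52 = -24139/52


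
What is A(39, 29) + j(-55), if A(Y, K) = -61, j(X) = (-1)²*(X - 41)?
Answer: -157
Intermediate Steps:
j(X) = -41 + X (j(X) = 1*(-41 + X) = -41 + X)
A(39, 29) + j(-55) = -61 + (-41 - 55) = -61 - 96 = -157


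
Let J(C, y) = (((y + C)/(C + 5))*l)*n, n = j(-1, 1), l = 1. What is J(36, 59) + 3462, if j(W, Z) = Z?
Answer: 142037/41 ≈ 3464.3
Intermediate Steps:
n = 1
J(C, y) = (C + y)/(5 + C) (J(C, y) = (((y + C)/(C + 5))*1)*1 = (((C + y)/(5 + C))*1)*1 = ((C + y)/(5 + C))*1 = (C + y)/(5 + C))
J(36, 59) + 3462 = (36 + 59)/(5 + 36) + 3462 = 95/41 + 3462 = 142037/41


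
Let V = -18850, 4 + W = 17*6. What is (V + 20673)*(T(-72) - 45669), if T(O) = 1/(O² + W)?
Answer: -439750726711/5282 ≈ -8.3255e+7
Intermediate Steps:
W = 98 (W = -4 + 17*6 = -4 + 102 = 98)
T(O) = 1/(98 + O²) (T(O) = 1/(O² + 98) = 1/(98 + O²))
(V + 20673)*(T(-72) - 45669) = (-18850 + 20673)*(1/(98 + (-72)²) - 45669) = 1823*(1/(98 + 5184) - 45669) = 1823*(1/5282 - 45669) = 1823*(-241223657/5282) = -439750726711/5282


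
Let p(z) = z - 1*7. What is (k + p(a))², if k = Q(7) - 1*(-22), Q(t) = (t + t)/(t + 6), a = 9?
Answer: 106276/169 ≈ 628.85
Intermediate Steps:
Q(t) = 2*t/(6 + t) (Q(t) = (2*t)/(6 + t) = 2*t/(6 + t))
k = 300/13 (k = 2*7/(6 + 7) - 1*(-22) = 2*7/13 + 22 = 2*7*(1/13) + 22 = 14/13 + 22 = 300/13 ≈ 23.077)
p(z) = -7 + z (p(z) = z - 7 = -7 + z)
(k + p(a))² = (300/13 + (-7 + 9))² = (300/13 + 2)² = (326/13)² = 106276/169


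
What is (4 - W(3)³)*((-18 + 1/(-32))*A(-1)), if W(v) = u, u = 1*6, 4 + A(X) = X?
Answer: -152905/8 ≈ -19113.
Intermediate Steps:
A(X) = -4 + X
u = 6
W(v) = 6
(4 - W(3)³)*((-18 + 1/(-32))*A(-1)) = (4 - 1*6³)*((-18 + 1/(-32))*(-4 - 1)) = (4 - 1*216)*((-18 - 1/32)*(-5)) = (4 - 216)*(-577/32*(-5)) = -212*2885/32 = -152905/8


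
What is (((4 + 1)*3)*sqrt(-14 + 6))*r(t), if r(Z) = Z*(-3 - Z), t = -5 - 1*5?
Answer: -2100*I*sqrt(2) ≈ -2969.8*I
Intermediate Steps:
t = -10 (t = -5 - 5 = -10)
(((4 + 1)*3)*sqrt(-14 + 6))*r(t) = (((4 + 1)*3)*sqrt(-14 + 6))*(-1*(-10)*(3 - 10)) = ((5*3)*sqrt(-8))*(-1*(-10)*(-7)) = (15*(2*I*sqrt(2)))*(-70) = (30*I*sqrt(2))*(-70) = -2100*I*sqrt(2)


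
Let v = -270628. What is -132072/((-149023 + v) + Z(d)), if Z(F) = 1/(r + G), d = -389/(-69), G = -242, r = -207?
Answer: 14825082/47105825 ≈ 0.31472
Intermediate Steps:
d = 389/69 (d = -389*(-1/69) = 389/69 ≈ 5.6377)
Z(F) = -1/449 (Z(F) = 1/(-207 - 242) = 1/(-449) = -1/449)
-132072/((-149023 + v) + Z(d)) = -132072/((-149023 - 270628) - 1/449) = -132072/(-419651 - 1/449) = -132072/(-188423300/449) = -132072*(-449/188423300) = 14825082/47105825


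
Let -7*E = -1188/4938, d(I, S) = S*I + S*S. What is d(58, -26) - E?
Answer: -4793350/5761 ≈ -832.03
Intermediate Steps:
d(I, S) = S² + I*S (d(I, S) = I*S + S² = S² + I*S)
E = 198/5761 (E = -(-1188)/(7*4938) = -⅐*(-198/823) = 198/5761 ≈ 0.034369)
d(58, -26) - E = -26*(58 - 26) - 1*198/5761 = -26*32 - 198/5761 = -832 - 198/5761 = -4793350/5761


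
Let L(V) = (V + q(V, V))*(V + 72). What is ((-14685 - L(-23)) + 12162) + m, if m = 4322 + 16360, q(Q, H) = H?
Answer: 20413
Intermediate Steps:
m = 20682
L(V) = 2*V*(72 + V) (L(V) = (V + V)*(V + 72) = (2*V)*(72 + V) = 2*V*(72 + V))
((-14685 - L(-23)) + 12162) + m = ((-14685 - 2*(-23)*(72 - 23)) + 12162) + 20682 = ((-14685 - 2*(-23)*49) + 12162) + 20682 = ((-14685 - 1*(-2254)) + 12162) + 20682 = ((-14685 + 2254) + 12162) + 20682 = (-12431 + 12162) + 20682 = -269 + 20682 = 20413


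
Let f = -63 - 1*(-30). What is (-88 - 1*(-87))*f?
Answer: 33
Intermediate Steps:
f = -33 (f = -63 + 30 = -33)
(-88 - 1*(-87))*f = (-88 - 1*(-87))*(-33) = (-88 + 87)*(-33) = -1*(-33) = 33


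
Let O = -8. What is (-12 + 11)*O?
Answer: 8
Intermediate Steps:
(-12 + 11)*O = (-12 + 11)*(-8) = -1*(-8) = 8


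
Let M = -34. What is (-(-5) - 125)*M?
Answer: 4080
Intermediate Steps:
(-(-5) - 125)*M = (-(-5) - 125)*(-34) = (-1*(-5) - 125)*(-34) = (5 - 125)*(-34) = -120*(-34) = 4080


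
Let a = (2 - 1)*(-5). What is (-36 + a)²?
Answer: 1681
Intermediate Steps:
a = -5 (a = 1*(-5) = -5)
(-36 + a)² = (-36 - 5)² = (-41)² = 1681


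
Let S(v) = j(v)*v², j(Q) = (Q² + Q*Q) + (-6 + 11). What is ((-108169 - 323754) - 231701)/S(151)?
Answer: -663624/1039885207 ≈ -0.00063817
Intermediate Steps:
j(Q) = 5 + 2*Q² (j(Q) = (Q² + Q²) + 5 = 2*Q² + 5 = 5 + 2*Q²)
S(v) = v²*(5 + 2*v²) (S(v) = (5 + 2*v²)*v² = v²*(5 + 2*v²))
((-108169 - 323754) - 231701)/S(151) = ((-108169 - 323754) - 231701)/((151²*(5 + 2*151²))) = (-431923 - 231701)/((22801*(5 + 2*22801))) = -663624*1/(22801*(5 + 45602)) = -663624/(22801*45607) = -663624/1039885207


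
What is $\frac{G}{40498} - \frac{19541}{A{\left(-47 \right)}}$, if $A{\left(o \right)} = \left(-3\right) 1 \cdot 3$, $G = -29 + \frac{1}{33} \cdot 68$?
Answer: $\frac{8705082931}{4009302} \approx 2171.2$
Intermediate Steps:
$G = - \frac{889}{33}$ ($G = -29 + \frac{1}{33} \cdot 68 = -29 + \frac{68}{33} = - \frac{889}{33} \approx -26.939$)
$A{\left(o \right)} = -9$ ($A{\left(o \right)} = \left(-3\right) 3 = -9$)
$\frac{G}{40498} - \frac{19541}{A{\left(-47 \right)}} = - \frac{889}{33 \cdot 40498} - \frac{19541}{-9} = \left(- \frac{889}{33}\right) \frac{1}{40498} - - \frac{19541}{9} = - \frac{889}{1336434} + \frac{19541}{9} = \frac{8705082931}{4009302}$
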